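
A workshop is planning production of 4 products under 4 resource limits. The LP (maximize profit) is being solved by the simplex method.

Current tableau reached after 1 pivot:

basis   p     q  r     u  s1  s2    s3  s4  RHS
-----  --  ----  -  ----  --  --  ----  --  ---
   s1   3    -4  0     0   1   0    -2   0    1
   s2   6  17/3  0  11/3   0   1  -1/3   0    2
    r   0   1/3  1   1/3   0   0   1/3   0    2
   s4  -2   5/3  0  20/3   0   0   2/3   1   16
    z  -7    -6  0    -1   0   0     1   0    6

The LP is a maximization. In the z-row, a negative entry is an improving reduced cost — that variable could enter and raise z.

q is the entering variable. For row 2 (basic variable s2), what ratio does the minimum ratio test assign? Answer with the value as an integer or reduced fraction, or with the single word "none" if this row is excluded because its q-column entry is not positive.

6/17

Ratio = RHS / (q entry) = 2 / (17/3) = 6/17.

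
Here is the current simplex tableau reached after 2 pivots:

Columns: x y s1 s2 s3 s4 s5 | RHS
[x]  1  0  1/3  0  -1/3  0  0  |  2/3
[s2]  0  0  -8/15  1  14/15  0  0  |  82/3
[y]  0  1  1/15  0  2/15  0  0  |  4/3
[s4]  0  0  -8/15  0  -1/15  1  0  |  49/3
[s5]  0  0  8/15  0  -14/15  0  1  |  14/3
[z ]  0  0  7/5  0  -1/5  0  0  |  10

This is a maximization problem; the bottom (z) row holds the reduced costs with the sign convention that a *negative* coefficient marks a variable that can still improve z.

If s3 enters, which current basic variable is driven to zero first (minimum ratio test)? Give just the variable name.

Ratios: row 1 (x): entry -1/3 ≤ 0, skip; row 2 (s2): (82/3)/(14/15) = 205/7; row 3 (y): (4/3)/(2/15) = 10; row 4 (s4): entry -1/15 ≤ 0, skip; row 5 (s5): entry -14/15 ≤ 0, skip.
Minimum ratio 10 is in the y row, so y leaves.

y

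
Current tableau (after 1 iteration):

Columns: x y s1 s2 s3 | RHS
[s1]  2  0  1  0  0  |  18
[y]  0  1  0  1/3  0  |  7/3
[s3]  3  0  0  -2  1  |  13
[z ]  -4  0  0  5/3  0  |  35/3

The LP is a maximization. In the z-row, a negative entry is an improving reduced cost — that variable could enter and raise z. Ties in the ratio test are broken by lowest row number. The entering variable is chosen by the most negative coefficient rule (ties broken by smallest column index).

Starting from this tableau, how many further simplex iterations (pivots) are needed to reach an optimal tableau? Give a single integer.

2

pivot: x in, s3 out → z = 29
pivot: s2 in, s1 out → z = 36
No improving column remains; optimal.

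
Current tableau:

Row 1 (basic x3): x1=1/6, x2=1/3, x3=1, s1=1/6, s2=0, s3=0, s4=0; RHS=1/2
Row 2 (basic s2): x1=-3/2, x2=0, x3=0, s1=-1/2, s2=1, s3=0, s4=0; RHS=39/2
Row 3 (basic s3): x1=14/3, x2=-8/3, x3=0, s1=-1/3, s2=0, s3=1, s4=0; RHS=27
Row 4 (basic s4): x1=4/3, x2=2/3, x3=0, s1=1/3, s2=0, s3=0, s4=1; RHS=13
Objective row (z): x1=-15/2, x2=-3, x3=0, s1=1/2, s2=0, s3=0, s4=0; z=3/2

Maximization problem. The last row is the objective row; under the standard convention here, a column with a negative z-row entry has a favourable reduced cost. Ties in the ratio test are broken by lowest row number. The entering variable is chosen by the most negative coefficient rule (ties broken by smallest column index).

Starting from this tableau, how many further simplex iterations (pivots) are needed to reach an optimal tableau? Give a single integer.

1

pivot: x1 in, x3 out → z = 24
No improving column remains; optimal.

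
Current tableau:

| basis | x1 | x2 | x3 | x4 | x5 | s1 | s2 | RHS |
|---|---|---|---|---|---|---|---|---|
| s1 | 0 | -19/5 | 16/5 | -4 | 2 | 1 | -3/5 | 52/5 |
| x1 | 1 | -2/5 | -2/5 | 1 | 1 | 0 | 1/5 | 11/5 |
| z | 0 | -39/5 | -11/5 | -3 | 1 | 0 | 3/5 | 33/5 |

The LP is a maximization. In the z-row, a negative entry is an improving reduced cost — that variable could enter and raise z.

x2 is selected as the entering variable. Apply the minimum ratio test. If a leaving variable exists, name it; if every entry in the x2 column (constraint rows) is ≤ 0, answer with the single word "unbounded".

unbounded

x2-column entries: row 1: -19/5, row 2: -2/5. All ≤ 0, so x2 can increase without bound; the LP is unbounded in this direction.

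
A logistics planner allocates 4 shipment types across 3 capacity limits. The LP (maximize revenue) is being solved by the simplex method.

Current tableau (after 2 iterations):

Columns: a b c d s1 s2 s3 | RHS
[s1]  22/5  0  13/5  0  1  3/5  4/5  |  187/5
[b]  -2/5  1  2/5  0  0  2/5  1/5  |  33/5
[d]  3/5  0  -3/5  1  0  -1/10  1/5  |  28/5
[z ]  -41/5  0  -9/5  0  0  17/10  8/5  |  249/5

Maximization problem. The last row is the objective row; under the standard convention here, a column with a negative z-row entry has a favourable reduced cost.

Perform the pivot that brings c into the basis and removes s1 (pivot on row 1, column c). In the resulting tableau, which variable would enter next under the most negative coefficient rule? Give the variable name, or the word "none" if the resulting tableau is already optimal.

Pivot element 13/5. New z-row = old z-row − (-9/5)·(row 1/(13/5)).
Updated z-row coefficients: a: -67/13, b: 0, c: 0, d: 0, s1: 9/13, s2: 55/26, s3: 28/13.
The most negative is -67/13 in column a, so a would enter next.

a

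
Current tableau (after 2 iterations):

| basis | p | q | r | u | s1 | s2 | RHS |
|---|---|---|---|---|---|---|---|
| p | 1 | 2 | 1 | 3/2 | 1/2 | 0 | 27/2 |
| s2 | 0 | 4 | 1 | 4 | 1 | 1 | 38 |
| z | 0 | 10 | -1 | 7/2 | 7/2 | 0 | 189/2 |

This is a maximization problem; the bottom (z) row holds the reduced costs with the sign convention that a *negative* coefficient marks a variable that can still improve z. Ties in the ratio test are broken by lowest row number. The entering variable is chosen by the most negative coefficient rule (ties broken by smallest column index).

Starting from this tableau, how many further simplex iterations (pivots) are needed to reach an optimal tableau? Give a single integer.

1

pivot: r in, p out → z = 108
No improving column remains; optimal.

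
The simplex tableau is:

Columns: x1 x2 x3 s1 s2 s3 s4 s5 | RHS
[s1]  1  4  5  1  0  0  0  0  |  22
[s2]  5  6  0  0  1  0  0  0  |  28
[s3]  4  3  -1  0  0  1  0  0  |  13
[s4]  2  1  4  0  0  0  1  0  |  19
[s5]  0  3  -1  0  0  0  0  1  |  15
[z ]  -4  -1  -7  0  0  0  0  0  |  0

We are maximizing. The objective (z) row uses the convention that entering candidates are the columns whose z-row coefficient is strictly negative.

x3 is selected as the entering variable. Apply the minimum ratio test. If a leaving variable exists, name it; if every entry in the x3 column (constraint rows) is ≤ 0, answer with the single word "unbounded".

s1

Ratios: row 1 (s1): 22/5 = 22/5; row 2 (s2): entry 0 ≤ 0, skip; row 3 (s3): entry -1 ≤ 0, skip; row 4 (s4): 19/4 = 19/4; row 5 (s5): entry -1 ≤ 0, skip.
Minimum ratio is in the s1 row, so s1 leaves.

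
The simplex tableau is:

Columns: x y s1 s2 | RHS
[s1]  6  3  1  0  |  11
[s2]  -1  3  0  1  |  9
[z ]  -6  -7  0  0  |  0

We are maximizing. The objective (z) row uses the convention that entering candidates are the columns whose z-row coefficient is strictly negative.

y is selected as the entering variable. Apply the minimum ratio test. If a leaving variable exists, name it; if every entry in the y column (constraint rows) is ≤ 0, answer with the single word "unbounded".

Ratios: row 1 (s1): 11/3 = 11/3; row 2 (s2): 9/3 = 3.
Minimum ratio is in the s2 row, so s2 leaves.

s2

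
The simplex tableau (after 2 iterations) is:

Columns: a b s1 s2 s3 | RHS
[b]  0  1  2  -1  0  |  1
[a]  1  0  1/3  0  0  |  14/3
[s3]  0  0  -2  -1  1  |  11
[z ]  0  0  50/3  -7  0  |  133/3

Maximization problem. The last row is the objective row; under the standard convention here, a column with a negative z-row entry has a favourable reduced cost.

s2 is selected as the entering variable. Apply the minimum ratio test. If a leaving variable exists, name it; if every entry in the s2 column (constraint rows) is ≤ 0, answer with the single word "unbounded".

s2-column entries: row 1: -1, row 2: 0, row 3: -1. All ≤ 0, so s2 can increase without bound; the LP is unbounded in this direction.

unbounded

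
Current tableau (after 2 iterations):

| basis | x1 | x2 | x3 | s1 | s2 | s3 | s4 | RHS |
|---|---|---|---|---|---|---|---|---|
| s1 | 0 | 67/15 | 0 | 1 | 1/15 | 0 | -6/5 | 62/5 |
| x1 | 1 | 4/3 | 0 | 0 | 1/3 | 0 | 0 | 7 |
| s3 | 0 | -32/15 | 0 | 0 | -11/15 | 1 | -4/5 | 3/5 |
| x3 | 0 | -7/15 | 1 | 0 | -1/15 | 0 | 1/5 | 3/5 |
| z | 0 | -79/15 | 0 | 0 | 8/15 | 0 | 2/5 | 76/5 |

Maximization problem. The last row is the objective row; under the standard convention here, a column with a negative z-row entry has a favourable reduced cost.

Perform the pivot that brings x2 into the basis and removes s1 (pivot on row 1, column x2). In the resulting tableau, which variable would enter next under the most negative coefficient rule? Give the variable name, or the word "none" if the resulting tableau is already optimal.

s4

Pivot element 67/15. New z-row = old z-row − (-79/15)·(row 1/(67/15)).
Updated z-row coefficients: x1: 0, x2: 0, x3: 0, s1: 79/67, s2: 41/67, s3: 0, s4: -68/67.
The most negative is -68/67 in column s4, so s4 would enter next.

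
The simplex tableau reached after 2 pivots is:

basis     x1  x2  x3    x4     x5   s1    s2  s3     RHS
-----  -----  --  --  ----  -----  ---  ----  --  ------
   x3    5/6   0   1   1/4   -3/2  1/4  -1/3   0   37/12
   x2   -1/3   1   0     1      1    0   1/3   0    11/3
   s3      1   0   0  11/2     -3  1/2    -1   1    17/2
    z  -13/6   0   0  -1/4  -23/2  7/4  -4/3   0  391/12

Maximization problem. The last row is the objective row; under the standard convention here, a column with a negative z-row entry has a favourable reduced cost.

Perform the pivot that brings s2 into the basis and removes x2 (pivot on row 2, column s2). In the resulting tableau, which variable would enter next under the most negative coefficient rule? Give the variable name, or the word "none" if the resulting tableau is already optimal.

x5

Pivot element 1/3. New z-row = old z-row − (-4/3)·(row 2/(1/3)).
Updated z-row coefficients: x1: -7/2, x2: 4, x3: 0, x4: 15/4, x5: -15/2, s1: 7/4, s2: 0, s3: 0.
The most negative is -15/2 in column x5, so x5 would enter next.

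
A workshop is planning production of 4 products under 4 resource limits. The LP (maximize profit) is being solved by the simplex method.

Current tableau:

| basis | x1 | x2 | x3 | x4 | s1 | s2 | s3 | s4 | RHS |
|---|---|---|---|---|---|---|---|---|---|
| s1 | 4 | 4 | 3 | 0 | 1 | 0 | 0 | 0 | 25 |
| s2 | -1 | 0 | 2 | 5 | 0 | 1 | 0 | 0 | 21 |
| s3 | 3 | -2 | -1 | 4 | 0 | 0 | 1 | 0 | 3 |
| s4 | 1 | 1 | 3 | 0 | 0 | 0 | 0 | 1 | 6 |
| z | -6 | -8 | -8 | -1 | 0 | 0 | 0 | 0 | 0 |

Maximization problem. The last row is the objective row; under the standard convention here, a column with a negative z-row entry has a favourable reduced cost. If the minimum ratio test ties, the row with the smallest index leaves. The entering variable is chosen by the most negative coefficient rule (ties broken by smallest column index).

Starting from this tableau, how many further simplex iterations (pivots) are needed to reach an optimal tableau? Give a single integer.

pivot: x2 in, s4 out → z = 48
pivot: x4 in, s3 out → z = 207/4
No improving column remains; optimal.

2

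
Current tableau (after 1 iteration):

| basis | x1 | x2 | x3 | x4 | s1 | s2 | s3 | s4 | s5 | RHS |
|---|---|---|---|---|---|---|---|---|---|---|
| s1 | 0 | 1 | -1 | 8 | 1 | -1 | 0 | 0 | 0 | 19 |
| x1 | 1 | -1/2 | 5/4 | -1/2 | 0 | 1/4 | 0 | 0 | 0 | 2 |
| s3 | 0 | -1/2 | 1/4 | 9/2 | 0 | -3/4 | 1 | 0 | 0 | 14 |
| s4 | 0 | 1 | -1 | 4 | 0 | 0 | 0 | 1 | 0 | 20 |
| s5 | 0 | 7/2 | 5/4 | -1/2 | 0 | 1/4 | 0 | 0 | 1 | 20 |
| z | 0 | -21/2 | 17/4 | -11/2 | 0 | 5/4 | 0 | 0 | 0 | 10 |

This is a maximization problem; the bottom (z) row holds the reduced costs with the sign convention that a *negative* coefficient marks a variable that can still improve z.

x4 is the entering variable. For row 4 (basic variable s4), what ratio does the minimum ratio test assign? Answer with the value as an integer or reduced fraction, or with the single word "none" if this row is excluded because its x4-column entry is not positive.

5

Ratio = RHS / (x4 entry) = 20 / 4 = 5.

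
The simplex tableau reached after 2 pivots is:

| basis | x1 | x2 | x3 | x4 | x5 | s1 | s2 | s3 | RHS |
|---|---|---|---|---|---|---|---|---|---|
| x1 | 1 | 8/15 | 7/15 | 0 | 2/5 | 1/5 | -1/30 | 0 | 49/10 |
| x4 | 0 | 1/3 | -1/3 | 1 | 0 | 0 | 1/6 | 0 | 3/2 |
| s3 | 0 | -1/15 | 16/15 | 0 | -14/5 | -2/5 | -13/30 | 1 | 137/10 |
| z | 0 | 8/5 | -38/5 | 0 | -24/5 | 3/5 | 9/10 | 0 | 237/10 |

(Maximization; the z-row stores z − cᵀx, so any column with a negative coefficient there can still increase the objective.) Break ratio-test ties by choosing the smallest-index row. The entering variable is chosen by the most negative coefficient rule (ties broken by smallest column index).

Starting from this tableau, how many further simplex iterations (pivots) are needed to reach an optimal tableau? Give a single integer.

pivot: x3 in, x1 out → z = 207/2
No improving column remains; optimal.

1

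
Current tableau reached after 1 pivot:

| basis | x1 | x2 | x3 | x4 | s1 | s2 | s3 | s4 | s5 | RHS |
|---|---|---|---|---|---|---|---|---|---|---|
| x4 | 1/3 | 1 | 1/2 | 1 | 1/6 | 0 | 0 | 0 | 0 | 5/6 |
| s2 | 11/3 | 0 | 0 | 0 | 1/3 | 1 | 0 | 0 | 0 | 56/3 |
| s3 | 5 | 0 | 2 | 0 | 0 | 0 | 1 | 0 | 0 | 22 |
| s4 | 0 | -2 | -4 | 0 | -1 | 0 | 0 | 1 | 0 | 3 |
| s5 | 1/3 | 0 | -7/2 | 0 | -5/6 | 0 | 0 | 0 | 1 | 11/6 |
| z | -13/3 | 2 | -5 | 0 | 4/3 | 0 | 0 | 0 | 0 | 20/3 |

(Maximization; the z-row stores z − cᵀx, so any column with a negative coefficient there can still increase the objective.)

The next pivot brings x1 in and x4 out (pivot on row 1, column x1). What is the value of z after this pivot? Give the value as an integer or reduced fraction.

35/2

Minimum ratio for x1: (5/6)/(1/3) = 5/2.
z changes by −(z-row coeff of x1)·ratio = −(-13/3)·(5/2) = 65/6.
New z = 20/3 + (65/6) = 35/2.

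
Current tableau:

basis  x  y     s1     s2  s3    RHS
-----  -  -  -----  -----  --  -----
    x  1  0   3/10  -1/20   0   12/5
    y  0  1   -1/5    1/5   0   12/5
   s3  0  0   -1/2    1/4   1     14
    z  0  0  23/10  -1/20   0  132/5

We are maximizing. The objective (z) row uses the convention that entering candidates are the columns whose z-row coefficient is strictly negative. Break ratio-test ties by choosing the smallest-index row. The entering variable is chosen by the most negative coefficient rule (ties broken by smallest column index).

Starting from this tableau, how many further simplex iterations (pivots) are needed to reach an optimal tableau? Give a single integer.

1

pivot: s2 in, y out → z = 27
No improving column remains; optimal.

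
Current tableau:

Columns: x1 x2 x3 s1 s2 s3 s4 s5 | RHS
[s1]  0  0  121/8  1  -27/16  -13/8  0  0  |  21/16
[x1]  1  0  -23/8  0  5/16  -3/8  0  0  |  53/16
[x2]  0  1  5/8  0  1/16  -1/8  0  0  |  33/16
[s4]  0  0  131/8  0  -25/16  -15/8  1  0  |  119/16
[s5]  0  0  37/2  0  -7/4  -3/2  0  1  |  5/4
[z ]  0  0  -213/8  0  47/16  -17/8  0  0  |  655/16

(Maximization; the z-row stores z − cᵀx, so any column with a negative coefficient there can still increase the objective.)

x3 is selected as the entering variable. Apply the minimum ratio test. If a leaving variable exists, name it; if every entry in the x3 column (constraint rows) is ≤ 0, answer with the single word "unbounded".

s5

Ratios: row 1 (s1): (21/16)/(121/8) = 21/242; row 2 (x1): entry -23/8 ≤ 0, skip; row 3 (x2): (33/16)/(5/8) = 33/10; row 4 (s4): (119/16)/(131/8) = 119/262; row 5 (s5): (5/4)/(37/2) = 5/74.
Minimum ratio is in the s5 row, so s5 leaves.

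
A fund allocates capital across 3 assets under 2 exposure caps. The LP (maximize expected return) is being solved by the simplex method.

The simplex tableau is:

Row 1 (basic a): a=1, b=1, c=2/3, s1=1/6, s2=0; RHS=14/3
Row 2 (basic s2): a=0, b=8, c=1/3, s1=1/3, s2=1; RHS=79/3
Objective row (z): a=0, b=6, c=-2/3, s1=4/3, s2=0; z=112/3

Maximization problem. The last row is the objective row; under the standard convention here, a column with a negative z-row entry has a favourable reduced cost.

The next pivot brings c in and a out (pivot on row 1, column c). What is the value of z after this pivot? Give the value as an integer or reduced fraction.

Minimum ratio for c: (14/3)/(2/3) = 7.
z changes by −(z-row coeff of c)·ratio = −(-2/3)·7 = 14/3.
New z = 112/3 + (14/3) = 42.

42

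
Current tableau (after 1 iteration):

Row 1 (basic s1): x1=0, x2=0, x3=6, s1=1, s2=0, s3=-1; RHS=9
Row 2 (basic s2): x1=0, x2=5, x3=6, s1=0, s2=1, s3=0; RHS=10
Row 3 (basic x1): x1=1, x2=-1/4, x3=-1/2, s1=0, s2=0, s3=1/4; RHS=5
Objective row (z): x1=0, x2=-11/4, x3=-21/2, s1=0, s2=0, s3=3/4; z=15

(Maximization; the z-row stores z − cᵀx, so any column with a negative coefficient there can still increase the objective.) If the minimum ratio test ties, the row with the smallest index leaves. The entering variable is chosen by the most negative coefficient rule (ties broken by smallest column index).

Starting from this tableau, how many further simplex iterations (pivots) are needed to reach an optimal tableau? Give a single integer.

pivot: x3 in, s1 out → z = 123/4
pivot: x2 in, s2 out → z = 313/10
pivot: s3 in, x2 out → z = 127/4
No improving column remains; optimal.

3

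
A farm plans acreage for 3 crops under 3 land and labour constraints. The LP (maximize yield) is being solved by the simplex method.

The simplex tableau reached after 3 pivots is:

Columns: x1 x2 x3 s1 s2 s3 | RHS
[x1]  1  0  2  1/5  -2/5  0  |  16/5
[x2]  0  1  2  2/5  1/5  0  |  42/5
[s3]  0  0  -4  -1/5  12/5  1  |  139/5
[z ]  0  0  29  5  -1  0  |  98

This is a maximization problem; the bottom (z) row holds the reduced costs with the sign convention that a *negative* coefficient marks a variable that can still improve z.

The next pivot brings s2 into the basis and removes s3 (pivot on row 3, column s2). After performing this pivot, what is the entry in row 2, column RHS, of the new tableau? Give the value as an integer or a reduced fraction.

73/12

Pivot element is row 3, column s2: 12/5.
Normalize row 3: new (row 3, RHS) = (139/5)/(12/5) = 139/12.
row 2 ← row 2 − (1/5)·(new row 3): 42/5 − (1/5)·(139/12) = 73/12.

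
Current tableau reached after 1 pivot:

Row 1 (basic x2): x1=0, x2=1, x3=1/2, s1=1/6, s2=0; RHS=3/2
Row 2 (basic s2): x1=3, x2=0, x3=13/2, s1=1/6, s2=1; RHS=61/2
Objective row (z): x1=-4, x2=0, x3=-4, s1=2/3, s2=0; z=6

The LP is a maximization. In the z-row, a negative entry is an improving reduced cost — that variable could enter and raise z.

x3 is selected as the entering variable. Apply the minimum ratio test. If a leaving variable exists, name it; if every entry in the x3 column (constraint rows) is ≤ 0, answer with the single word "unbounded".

Ratios: row 1 (x2): (3/2)/(1/2) = 3; row 2 (s2): (61/2)/(13/2) = 61/13.
Minimum ratio is in the x2 row, so x2 leaves.

x2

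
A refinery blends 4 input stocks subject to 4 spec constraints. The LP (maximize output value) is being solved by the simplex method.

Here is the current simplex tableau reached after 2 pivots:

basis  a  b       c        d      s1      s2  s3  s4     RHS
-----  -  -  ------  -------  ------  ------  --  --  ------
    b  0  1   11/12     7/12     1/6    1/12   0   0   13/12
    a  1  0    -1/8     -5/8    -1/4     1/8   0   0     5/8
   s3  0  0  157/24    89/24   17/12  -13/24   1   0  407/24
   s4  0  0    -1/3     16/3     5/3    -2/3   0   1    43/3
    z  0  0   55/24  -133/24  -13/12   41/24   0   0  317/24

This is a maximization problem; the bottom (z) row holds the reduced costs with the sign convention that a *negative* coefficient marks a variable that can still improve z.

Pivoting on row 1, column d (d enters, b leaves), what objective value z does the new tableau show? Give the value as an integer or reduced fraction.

47/2

Minimum ratio for d: (13/12)/(7/12) = 13/7.
z changes by −(z-row coeff of d)·ratio = −(-133/24)·(13/7) = 247/24.
New z = 317/24 + (247/24) = 47/2.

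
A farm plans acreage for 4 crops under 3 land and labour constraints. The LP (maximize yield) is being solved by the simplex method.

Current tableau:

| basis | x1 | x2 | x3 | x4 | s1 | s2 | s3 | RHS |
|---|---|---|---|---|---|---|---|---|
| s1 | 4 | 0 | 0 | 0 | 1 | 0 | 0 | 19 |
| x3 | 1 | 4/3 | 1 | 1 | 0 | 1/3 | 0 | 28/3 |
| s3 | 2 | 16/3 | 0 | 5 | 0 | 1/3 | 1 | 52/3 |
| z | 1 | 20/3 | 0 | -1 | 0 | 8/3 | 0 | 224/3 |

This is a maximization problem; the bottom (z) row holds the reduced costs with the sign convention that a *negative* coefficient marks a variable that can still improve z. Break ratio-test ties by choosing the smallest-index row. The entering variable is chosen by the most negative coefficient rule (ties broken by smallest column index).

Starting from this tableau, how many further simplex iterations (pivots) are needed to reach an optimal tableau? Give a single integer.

1

pivot: x4 in, s3 out → z = 1172/15
No improving column remains; optimal.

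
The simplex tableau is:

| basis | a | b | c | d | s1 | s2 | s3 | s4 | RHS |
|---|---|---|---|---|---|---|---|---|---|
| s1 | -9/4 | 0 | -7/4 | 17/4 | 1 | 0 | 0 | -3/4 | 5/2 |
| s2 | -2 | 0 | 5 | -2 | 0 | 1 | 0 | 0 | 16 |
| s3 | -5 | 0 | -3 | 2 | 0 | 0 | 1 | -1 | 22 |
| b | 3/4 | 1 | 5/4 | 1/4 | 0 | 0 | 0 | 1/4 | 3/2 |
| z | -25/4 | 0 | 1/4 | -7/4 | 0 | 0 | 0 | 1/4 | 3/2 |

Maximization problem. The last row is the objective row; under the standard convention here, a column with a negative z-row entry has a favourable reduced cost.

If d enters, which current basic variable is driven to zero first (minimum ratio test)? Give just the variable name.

Ratios: row 1 (s1): (5/2)/(17/4) = 10/17; row 2 (s2): entry -2 ≤ 0, skip; row 3 (s3): 22/2 = 11; row 4 (b): (3/2)/(1/4) = 6.
Minimum ratio 10/17 is in the s1 row, so s1 leaves.

s1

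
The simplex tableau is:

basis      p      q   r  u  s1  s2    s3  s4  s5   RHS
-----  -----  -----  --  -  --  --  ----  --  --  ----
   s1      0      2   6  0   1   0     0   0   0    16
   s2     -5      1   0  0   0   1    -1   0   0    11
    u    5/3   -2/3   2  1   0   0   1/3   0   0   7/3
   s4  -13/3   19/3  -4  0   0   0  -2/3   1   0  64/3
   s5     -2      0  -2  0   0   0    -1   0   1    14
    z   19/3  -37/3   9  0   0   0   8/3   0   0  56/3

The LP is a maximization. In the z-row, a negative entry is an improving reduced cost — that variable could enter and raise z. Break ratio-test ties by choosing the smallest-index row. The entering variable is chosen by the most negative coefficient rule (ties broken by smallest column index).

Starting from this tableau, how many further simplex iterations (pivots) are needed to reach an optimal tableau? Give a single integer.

2

pivot: q in, s4 out → z = 1144/19
pivot: p in, u out → z = 1568/23
No improving column remains; optimal.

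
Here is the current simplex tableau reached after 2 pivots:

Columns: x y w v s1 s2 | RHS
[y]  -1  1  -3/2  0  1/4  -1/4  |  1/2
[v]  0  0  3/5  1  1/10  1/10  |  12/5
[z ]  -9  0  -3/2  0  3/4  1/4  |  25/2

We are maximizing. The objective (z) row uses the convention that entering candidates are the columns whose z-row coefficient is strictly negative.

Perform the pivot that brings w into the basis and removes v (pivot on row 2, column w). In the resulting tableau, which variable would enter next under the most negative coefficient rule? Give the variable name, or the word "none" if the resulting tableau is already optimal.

Pivot element 3/5. New z-row = old z-row − (-3/2)·(row 2/(3/5)).
Updated z-row coefficients: x: -9, y: 0, w: 0, v: 5/2, s1: 1, s2: 1/2.
The most negative is -9 in column x, so x would enter next.

x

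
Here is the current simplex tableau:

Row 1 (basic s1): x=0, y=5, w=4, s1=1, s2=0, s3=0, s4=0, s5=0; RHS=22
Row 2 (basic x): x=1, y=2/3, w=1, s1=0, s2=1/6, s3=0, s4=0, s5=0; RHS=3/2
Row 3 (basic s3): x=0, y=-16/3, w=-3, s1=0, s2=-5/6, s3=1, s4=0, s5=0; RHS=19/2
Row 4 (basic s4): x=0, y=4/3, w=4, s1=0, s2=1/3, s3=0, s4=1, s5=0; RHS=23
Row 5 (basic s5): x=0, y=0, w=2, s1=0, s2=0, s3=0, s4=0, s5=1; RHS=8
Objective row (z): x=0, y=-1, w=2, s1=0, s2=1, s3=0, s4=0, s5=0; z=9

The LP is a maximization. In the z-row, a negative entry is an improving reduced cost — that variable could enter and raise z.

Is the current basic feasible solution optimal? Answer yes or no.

no

Column y has objective-row coefficient -1, which is negative; an improving pivot exists, so not yet optimal.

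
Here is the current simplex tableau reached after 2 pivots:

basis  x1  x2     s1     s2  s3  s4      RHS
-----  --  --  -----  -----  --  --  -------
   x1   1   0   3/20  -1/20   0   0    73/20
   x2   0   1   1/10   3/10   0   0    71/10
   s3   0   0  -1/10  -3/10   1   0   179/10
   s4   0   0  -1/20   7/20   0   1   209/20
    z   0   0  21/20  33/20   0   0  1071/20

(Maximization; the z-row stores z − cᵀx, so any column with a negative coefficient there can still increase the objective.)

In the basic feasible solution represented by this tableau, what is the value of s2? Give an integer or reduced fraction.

s2 is nonbasic (not in the basis column), so its value in the current BFS is 0.

0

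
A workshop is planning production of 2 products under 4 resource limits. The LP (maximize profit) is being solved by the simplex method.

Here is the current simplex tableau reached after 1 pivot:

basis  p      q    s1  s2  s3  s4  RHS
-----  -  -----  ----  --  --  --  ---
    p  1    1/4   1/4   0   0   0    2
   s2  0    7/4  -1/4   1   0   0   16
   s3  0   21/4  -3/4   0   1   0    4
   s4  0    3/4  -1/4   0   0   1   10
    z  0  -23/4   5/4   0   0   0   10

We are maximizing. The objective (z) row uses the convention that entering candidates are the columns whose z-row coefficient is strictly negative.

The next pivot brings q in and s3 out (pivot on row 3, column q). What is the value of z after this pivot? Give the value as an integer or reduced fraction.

Minimum ratio for q: 4/(21/4) = 16/21.
z changes by −(z-row coeff of q)·ratio = −(-23/4)·(16/21) = 92/21.
New z = 10 + (92/21) = 302/21.

302/21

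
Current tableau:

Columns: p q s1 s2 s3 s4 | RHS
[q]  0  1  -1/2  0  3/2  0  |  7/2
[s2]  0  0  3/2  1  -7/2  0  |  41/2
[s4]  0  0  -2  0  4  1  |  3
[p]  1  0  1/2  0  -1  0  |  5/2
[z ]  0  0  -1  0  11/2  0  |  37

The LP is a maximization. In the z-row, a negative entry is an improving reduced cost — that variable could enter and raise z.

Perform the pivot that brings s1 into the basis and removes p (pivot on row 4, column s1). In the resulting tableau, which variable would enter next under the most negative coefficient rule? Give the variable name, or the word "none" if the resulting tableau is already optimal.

none

Pivot element 1/2. New z-row = old z-row − (-1)·(row 4/(1/2)).
Updated z-row coefficients: p: 2, q: 0, s1: 0, s2: 0, s3: 7/2, s4: 0.
No coefficient is strictly negative; the tableau after this pivot is optimal.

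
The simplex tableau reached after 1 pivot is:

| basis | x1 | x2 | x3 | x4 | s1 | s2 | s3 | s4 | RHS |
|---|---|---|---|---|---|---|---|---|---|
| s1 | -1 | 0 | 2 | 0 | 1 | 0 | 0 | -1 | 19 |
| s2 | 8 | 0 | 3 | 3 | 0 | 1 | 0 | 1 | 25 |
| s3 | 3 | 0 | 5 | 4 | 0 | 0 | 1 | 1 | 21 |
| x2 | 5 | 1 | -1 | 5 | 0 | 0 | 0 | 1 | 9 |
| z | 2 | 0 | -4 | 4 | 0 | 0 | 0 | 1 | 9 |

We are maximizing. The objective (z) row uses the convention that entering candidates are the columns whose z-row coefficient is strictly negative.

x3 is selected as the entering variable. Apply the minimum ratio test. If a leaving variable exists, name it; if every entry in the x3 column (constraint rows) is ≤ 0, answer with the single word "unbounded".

s3

Ratios: row 1 (s1): 19/2 = 19/2; row 2 (s2): 25/3 = 25/3; row 3 (s3): 21/5 = 21/5; row 4 (x2): entry -1 ≤ 0, skip.
Minimum ratio is in the s3 row, so s3 leaves.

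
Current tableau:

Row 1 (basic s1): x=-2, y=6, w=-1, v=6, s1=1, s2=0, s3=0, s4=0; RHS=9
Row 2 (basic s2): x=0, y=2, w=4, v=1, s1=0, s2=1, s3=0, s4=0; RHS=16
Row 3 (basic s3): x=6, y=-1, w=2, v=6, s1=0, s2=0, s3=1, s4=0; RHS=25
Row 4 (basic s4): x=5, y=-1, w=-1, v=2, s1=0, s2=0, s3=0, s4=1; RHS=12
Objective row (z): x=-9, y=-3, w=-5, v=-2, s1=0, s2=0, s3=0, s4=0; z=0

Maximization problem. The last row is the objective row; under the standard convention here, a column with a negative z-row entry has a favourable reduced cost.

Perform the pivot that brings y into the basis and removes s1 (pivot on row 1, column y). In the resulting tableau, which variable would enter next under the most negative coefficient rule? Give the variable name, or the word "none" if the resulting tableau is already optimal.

Pivot element 6. New z-row = old z-row − (-3)·(row 1/6).
Updated z-row coefficients: x: -10, y: 0, w: -11/2, v: 1, s1: 1/2, s2: 0, s3: 0, s4: 0.
The most negative is -10 in column x, so x would enter next.

x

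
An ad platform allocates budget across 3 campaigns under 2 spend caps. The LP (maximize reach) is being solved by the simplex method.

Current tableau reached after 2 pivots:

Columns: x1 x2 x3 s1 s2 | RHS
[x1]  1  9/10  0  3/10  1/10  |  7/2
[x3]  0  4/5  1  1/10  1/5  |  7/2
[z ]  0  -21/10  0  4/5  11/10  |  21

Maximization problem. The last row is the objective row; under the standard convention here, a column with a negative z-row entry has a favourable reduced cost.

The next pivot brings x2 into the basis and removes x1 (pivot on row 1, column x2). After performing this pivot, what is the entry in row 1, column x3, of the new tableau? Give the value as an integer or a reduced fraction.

Pivot element is row 1, column x2: 9/10.
Normalize row 1: new (row 1, x3) = 0/(9/10) = 0.
Row 1 is the pivot row, so the entry is 0.

0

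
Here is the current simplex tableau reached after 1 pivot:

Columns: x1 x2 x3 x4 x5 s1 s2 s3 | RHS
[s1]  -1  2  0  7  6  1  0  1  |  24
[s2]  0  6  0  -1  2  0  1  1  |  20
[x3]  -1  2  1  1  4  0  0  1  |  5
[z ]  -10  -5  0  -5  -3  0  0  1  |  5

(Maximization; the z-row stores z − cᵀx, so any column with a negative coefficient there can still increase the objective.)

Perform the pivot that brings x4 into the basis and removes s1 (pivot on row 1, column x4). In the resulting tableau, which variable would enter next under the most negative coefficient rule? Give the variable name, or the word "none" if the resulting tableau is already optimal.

Pivot element 7. New z-row = old z-row − (-5)·(row 1/7).
Updated z-row coefficients: x1: -75/7, x2: -25/7, x3: 0, x4: 0, x5: 9/7, s1: 5/7, s2: 0, s3: 12/7.
The most negative is -75/7 in column x1, so x1 would enter next.

x1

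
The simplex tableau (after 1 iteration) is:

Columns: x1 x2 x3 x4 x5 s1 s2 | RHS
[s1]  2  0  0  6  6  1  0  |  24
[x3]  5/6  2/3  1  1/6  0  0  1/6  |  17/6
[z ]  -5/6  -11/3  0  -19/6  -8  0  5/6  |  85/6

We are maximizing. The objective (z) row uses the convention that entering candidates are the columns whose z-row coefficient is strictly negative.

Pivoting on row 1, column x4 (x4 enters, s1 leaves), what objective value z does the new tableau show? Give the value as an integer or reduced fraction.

161/6

Minimum ratio for x4: 24/6 = 4.
z changes by −(z-row coeff of x4)·ratio = −(-19/6)·4 = 38/3.
New z = 85/6 + (38/3) = 161/6.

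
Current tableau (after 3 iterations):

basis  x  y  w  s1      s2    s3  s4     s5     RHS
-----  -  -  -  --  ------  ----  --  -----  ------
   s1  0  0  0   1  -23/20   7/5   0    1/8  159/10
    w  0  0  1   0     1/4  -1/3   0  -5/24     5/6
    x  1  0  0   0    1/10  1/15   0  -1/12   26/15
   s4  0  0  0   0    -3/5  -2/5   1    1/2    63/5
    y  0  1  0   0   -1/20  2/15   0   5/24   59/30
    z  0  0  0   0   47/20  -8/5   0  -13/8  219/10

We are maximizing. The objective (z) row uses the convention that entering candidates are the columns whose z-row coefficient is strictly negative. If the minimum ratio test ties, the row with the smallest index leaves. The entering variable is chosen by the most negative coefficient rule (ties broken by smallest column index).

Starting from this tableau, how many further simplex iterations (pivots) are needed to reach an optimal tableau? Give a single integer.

2

pivot: s5 in, y out → z = 931/25
pivot: s3 in, s1 out → z = 1435/33
No improving column remains; optimal.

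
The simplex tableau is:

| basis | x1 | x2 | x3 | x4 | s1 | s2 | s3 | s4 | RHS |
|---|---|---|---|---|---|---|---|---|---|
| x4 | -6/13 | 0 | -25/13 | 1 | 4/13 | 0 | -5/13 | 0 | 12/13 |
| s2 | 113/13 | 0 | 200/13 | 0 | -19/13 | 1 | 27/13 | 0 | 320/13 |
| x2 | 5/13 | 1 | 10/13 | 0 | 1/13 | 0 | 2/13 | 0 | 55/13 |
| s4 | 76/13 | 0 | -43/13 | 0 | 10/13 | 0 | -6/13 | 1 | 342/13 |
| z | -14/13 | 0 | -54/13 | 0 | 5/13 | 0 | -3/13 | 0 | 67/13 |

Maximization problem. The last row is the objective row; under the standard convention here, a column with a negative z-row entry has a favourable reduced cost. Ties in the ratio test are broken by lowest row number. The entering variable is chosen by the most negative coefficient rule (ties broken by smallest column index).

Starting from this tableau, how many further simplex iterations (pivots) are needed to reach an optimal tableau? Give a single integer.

2

pivot: x3 in, s2 out → z = 59/5
pivot: s1 in, x2 out → z = 12
No improving column remains; optimal.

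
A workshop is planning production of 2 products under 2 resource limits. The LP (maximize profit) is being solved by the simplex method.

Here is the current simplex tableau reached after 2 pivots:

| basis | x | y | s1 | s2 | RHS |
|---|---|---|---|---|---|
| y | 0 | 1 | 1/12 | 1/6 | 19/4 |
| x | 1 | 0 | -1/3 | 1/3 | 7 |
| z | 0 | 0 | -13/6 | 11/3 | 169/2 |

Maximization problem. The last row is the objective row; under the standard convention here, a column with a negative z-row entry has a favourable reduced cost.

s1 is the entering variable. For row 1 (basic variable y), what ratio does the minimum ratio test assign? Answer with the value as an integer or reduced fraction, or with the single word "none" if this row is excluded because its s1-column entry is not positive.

57

Ratio = RHS / (s1 entry) = (19/4) / (1/12) = 57.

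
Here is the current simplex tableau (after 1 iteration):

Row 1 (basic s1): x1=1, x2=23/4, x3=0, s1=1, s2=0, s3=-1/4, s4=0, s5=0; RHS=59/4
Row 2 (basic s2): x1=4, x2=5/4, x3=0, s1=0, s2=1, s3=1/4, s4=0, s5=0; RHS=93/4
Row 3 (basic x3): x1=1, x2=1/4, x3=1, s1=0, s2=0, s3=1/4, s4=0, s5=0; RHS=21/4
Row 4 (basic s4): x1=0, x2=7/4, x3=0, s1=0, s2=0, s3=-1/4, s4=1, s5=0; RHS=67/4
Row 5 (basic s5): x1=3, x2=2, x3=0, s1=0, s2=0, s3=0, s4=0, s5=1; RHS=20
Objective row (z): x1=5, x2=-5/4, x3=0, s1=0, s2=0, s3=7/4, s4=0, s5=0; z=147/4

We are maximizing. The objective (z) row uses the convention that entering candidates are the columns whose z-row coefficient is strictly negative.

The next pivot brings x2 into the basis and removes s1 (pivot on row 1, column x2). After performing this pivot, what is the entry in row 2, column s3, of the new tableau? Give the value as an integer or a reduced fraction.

7/23

Pivot element is row 1, column x2: 23/4.
Normalize row 1: new (row 1, s3) = (-1/4)/(23/4) = -1/23.
row 2 ← row 2 − (5/4)·(new row 1): 1/4 − (5/4)·(-1/23) = 7/23.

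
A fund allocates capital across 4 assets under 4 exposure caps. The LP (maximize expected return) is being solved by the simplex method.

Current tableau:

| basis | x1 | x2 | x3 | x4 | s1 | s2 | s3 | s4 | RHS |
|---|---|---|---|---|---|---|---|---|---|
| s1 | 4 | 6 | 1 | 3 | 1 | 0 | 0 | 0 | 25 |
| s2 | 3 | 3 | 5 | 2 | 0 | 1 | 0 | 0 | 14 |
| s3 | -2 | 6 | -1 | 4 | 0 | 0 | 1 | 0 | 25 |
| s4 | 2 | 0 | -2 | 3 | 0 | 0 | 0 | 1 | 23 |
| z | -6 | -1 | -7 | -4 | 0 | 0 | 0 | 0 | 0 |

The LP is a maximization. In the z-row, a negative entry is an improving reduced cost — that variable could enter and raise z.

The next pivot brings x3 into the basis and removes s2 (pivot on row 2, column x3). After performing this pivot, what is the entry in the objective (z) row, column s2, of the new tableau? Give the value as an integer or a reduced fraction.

7/5

Pivot element is row 2, column x3: 5.
Normalize row 2: new (row 2, s2) = 1/5 = 1/5.
z-row ← z-row − (-7)·(new row 2): 0 − (-7)·(1/5) = 7/5.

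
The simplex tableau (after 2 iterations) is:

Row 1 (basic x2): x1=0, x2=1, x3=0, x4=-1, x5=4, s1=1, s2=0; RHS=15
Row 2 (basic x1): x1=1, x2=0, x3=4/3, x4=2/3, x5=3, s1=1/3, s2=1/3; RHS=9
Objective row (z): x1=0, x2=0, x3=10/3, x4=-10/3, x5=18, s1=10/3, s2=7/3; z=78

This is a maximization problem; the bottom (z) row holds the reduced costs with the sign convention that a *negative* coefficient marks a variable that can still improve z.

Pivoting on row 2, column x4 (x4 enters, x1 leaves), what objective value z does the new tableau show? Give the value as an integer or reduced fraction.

123

Minimum ratio for x4: 9/(2/3) = 27/2.
z changes by −(z-row coeff of x4)·ratio = −(-10/3)·(27/2) = 45.
New z = 78 + 45 = 123.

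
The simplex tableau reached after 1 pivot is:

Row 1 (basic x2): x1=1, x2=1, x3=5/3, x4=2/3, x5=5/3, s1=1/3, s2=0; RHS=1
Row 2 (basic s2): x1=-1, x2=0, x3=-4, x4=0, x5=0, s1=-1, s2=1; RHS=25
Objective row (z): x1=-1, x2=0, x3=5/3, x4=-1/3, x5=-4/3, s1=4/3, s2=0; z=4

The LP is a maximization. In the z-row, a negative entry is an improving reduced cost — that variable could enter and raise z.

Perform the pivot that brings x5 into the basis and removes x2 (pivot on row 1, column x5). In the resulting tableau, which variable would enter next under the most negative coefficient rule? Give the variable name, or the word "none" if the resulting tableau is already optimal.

Pivot element 5/3. New z-row = old z-row − (-4/3)·(row 1/(5/3)).
Updated z-row coefficients: x1: -1/5, x2: 4/5, x3: 3, x4: 1/5, x5: 0, s1: 8/5, s2: 0.
The most negative is -1/5 in column x1, so x1 would enter next.

x1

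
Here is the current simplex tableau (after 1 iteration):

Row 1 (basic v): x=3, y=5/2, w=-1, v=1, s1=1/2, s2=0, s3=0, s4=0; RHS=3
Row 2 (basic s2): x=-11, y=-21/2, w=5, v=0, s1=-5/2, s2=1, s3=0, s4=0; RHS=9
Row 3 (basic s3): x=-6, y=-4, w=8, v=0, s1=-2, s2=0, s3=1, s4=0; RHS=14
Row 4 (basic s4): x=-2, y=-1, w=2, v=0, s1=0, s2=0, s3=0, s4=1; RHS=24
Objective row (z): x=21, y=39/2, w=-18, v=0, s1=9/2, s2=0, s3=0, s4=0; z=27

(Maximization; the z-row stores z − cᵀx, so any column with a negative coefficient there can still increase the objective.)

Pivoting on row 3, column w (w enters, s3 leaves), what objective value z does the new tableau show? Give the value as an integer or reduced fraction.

117/2

Minimum ratio for w: 14/8 = 7/4.
z changes by −(z-row coeff of w)·ratio = −(-18)·(7/4) = 63/2.
New z = 27 + (63/2) = 117/2.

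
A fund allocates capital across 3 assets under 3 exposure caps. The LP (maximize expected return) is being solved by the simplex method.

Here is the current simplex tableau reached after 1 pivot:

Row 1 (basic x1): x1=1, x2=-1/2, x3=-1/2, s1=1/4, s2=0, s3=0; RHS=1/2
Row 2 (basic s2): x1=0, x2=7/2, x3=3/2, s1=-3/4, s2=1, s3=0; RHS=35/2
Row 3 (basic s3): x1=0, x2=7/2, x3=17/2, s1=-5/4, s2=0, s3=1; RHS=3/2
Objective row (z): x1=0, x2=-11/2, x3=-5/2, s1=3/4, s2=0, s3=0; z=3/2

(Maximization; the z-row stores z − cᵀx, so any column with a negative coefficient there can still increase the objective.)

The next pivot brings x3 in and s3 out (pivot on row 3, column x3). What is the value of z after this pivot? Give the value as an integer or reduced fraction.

Minimum ratio for x3: (3/2)/(17/2) = 3/17.
z changes by −(z-row coeff of x3)·ratio = −(-5/2)·(3/17) = 15/34.
New z = 3/2 + (15/34) = 33/17.

33/17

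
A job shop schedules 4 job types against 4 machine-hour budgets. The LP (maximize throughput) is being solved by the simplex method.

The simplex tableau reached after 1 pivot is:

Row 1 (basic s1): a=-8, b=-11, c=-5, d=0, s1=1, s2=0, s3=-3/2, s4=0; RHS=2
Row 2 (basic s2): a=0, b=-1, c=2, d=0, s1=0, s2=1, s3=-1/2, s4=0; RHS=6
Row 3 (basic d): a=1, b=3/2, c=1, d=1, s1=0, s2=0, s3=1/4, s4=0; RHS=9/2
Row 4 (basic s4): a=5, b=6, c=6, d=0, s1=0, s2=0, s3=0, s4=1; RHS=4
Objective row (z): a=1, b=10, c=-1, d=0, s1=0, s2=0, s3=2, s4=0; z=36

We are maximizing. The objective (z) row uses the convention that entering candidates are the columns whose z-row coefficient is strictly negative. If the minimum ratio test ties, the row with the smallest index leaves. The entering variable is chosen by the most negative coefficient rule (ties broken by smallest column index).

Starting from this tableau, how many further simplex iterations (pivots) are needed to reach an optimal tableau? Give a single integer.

1

pivot: c in, s4 out → z = 110/3
No improving column remains; optimal.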